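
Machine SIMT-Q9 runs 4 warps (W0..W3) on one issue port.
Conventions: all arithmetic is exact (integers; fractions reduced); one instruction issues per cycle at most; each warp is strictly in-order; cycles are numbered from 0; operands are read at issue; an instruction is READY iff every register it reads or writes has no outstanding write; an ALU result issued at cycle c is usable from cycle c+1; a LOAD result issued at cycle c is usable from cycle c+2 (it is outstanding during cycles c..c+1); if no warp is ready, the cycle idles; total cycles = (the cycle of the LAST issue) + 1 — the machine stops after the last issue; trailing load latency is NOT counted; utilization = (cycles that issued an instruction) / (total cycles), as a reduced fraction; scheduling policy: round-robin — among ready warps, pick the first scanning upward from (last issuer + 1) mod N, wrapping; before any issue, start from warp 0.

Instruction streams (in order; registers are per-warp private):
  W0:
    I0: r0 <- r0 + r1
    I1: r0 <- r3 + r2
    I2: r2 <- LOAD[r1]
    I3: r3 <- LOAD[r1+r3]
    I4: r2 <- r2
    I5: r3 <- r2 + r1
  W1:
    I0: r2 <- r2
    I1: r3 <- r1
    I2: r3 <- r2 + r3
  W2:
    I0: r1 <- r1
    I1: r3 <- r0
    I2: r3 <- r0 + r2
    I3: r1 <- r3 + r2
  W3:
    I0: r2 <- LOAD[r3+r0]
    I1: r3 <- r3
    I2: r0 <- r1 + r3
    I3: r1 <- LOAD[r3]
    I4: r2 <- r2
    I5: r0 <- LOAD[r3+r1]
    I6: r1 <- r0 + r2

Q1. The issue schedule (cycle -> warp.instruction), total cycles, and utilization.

cycle 0: W0.I0
cycle 1: W1.I0
cycle 2: W2.I0
cycle 3: W3.I0
cycle 4: W0.I1
cycle 5: W1.I1
cycle 6: W2.I1
cycle 7: W3.I1
cycle 8: W0.I2
cycle 9: W1.I2
cycle 10: W2.I2
cycle 11: W3.I2
cycle 12: W0.I3
cycle 13: W2.I3
cycle 14: W3.I3
cycle 15: W0.I4
cycle 16: W3.I4
cycle 17: W0.I5
cycle 18: W3.I5
cycle 19: idle
cycle 20: W3.I6

Answer: 21 cycles, utilization 20/21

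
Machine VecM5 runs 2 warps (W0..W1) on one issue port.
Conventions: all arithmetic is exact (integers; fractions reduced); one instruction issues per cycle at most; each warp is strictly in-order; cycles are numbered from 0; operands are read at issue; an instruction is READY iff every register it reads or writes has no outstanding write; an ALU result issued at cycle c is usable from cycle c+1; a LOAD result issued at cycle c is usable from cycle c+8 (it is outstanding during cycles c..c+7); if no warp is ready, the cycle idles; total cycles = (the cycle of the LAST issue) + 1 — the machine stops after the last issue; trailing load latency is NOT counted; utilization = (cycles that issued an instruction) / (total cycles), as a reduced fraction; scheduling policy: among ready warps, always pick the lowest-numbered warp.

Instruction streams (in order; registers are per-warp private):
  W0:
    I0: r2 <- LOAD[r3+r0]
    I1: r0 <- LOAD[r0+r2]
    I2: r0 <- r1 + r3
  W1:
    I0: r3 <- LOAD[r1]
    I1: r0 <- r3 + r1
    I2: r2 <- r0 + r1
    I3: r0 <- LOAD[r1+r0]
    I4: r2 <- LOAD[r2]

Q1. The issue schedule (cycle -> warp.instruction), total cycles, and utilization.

cycle 0: W0.I0
cycle 1: W1.I0
cycle 2: idle
cycle 3: idle
cycle 4: idle
cycle 5: idle
cycle 6: idle
cycle 7: idle
cycle 8: W0.I1
cycle 9: W1.I1
cycle 10: W1.I2
cycle 11: W1.I3
cycle 12: W1.I4
cycle 13: idle
cycle 14: idle
cycle 15: idle
cycle 16: W0.I2

Answer: 17 cycles, utilization 8/17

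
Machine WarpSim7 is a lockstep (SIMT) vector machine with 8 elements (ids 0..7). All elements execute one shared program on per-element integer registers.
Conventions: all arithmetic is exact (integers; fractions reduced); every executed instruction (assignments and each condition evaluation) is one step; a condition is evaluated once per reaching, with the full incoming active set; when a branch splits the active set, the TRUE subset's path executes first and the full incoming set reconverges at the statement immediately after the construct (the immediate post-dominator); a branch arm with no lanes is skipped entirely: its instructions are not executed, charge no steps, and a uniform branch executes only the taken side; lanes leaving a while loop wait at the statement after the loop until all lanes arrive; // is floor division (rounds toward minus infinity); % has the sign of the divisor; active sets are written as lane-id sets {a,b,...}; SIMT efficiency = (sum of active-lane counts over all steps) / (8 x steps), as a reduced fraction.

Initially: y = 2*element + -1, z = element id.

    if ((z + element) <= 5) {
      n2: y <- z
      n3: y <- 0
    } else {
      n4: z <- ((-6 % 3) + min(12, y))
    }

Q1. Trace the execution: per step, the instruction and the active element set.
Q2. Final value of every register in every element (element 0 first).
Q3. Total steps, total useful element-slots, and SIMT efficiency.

step 0: eval ((z + element) <= 5)    {0,1,2,3,4,5,6,7}
step 1: y <- z                       {0,1,2}
step 2: y <- 0                       {0,1,2}
step 3: z <- ((-6 % 3) + min(12, y)) {3,4,5,6,7}

Answer: 4 steps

y: 0,0,0,5,7,9,11,13
z: 0,1,2,5,7,9,11,12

steps = 4; useful = 19; efficiency = 19/32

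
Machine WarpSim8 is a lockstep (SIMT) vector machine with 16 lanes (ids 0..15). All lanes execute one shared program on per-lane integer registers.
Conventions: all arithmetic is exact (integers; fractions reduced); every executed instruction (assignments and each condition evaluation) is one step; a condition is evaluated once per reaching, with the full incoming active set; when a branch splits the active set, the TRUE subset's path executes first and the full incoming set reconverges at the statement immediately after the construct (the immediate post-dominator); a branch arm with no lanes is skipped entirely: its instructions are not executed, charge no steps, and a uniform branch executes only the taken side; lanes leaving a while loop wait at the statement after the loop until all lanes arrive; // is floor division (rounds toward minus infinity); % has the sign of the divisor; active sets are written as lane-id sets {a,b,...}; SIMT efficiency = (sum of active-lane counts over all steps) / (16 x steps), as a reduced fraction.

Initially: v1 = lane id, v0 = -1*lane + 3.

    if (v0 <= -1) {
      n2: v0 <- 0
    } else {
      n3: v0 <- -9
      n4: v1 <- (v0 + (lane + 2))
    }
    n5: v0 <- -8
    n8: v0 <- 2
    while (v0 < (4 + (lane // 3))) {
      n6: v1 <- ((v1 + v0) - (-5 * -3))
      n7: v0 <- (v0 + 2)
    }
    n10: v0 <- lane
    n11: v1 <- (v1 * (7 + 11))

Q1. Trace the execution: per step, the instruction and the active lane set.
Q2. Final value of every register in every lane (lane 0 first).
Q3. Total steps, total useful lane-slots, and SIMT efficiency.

step 0: eval (v0 <= -1)              {0,1,2,3,4,5,6,7,8,9,10,11,12,13,14,15}
step 1: v0 <- 0                      {4,5,6,7,8,9,10,11,12,13,14,15}
step 2: v0 <- -9                     {0,1,2,3}
step 3: v1 <- (v0 + (lane + 2))      {0,1,2,3}
step 4: v0 <- -8                     {0,1,2,3,4,5,6,7,8,9,10,11,12,13,14,15}
step 5: v0 <- 2                      {0,1,2,3,4,5,6,7,8,9,10,11,12,13,14,15}
step 6: eval (v0 < (4 + (lane // 3))) {0,1,2,3,4,5,6,7,8,9,10,11,12,13,14,15}
step 7: v1 <- ((v1 + v0) - (-5 * -3)) {0,1,2,3,4,5,6,7,8,9,10,11,12,13,14,15}
step 8: v0 <- (v0 + 2)               {0,1,2,3,4,5,6,7,8,9,10,11,12,13,14,15}
step 9: eval (v0 < (4 + (lane // 3))) {0,1,2,3,4,5,6,7,8,9,10,11,12,13,14,15}
step 10: v1 <- ((v1 + v0) - (-5 * -3)) {3,4,5,6,7,8,9,10,11,12,13,14,15}
step 11: v0 <- (v0 + 2)               {3,4,5,6,7,8,9,10,11,12,13,14,15}
step 12: eval (v0 < (4 + (lane // 3))) {3,4,5,6,7,8,9,10,11,12,13,14,15}
step 13: v1 <- ((v1 + v0) - (-5 * -3)) {9,10,11,12,13,14,15}
step 14: v0 <- (v0 + 2)               {9,10,11,12,13,14,15}
step 15: eval (v0 < (4 + (lane // 3))) {9,10,11,12,13,14,15}
step 16: v1 <- ((v1 + v0) - (-5 * -3)) {15}
step 17: v0 <- (v0 + 2)               {15}
step 18: eval (v0 < (4 + (lane // 3))) {15}
step 19: v0 <- lane                   {0,1,2,3,4,5,6,7,8,9,10,11,12,13,14,15}
step 20: v1 <- (v1 * (7 + 11))        {0,1,2,3,4,5,6,7,8,9,10,11,12,13,14,15}

Answer: 21 steps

v1: -360,-342,-324,-504,-360,-342,-324,-306,-288,-432,-414,-396,-378,-360,-342,-450
v0: 0,1,2,3,4,5,6,7,8,9,10,11,12,13,14,15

steps = 21; useful = 227; efficiency = 227/336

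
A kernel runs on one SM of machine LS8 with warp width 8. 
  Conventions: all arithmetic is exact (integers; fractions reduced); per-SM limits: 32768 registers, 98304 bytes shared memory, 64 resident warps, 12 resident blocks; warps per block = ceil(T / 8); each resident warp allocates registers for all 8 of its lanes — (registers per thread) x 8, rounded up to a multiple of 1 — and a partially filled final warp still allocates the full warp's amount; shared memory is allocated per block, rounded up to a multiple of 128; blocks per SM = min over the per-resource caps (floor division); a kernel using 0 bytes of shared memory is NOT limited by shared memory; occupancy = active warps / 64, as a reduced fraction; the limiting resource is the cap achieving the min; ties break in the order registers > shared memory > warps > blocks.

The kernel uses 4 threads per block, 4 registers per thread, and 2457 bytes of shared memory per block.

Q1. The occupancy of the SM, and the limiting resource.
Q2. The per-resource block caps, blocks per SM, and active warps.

Answer: occupancy 3/16, limited by blocks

registers: 1024 blocks
shared memory: 38 blocks
warps: 64 blocks
blocks: 12 blocks

Answer: 12 blocks, 12 active warps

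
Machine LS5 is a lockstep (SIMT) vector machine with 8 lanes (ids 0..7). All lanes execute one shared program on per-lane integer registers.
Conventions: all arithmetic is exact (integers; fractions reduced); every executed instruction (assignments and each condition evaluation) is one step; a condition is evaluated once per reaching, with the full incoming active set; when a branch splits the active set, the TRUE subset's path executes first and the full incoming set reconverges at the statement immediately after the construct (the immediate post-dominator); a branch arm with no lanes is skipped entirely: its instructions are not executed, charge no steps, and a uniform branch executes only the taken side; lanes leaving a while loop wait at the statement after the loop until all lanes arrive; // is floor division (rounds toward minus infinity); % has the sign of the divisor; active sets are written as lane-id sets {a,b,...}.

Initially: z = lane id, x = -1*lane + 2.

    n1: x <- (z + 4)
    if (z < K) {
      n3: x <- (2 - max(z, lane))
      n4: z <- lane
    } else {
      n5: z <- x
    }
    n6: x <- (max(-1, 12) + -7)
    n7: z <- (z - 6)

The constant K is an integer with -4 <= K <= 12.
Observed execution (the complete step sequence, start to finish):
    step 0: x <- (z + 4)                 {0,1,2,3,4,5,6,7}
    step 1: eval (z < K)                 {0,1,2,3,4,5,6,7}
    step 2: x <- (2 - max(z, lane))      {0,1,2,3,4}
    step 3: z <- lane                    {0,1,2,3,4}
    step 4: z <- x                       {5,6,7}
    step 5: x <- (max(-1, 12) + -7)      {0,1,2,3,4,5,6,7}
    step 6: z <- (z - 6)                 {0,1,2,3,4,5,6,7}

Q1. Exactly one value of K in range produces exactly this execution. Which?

Answer: K = 5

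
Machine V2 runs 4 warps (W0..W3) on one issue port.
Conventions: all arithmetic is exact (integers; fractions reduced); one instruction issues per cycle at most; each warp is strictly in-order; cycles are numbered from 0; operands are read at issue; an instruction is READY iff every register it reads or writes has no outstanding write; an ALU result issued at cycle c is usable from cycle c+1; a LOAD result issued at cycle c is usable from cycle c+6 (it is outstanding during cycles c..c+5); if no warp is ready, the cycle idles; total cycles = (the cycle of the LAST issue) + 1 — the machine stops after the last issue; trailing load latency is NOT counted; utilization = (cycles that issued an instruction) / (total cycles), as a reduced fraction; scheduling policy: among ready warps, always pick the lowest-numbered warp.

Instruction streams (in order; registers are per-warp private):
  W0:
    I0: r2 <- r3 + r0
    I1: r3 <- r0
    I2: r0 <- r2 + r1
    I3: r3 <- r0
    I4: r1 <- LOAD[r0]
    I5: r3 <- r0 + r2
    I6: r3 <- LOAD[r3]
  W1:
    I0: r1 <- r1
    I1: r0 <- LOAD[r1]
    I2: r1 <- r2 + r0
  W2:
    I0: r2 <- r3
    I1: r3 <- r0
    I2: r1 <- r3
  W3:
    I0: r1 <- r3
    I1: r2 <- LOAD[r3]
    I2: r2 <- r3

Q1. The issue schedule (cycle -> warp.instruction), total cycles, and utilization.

cycle 0: W0.I0
cycle 1: W0.I1
cycle 2: W0.I2
cycle 3: W0.I3
cycle 4: W0.I4
cycle 5: W0.I5
cycle 6: W0.I6
cycle 7: W1.I0
cycle 8: W1.I1
cycle 9: W2.I0
cycle 10: W2.I1
cycle 11: W2.I2
cycle 12: W3.I0
cycle 13: W3.I1
cycle 14: W1.I2
cycle 15: idle
cycle 16: idle
cycle 17: idle
cycle 18: idle
cycle 19: W3.I2

Answer: 20 cycles, utilization 4/5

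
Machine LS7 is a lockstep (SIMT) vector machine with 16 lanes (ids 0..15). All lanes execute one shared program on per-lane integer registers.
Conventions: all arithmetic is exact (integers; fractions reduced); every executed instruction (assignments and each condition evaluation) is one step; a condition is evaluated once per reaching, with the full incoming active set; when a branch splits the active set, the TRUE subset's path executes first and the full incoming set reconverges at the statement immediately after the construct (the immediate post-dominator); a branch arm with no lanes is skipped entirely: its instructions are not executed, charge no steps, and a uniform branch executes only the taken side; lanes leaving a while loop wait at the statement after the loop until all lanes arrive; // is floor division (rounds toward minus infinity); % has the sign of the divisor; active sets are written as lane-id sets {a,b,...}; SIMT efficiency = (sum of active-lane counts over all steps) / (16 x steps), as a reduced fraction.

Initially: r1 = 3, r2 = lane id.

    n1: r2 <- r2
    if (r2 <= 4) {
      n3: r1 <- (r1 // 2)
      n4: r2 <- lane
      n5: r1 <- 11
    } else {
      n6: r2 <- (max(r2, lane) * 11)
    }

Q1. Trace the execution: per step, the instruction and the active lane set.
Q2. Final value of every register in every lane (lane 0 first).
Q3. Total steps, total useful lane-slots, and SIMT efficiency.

step 0: r2 <- r2                     {0,1,2,3,4,5,6,7,8,9,10,11,12,13,14,15}
step 1: eval (r2 <= 4)               {0,1,2,3,4,5,6,7,8,9,10,11,12,13,14,15}
step 2: r1 <- (r1 // 2)              {0,1,2,3,4}
step 3: r2 <- lane                   {0,1,2,3,4}
step 4: r1 <- 11                     {0,1,2,3,4}
step 5: r2 <- (max(r2, lane) * 11)   {5,6,7,8,9,10,11,12,13,14,15}

Answer: 6 steps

r1: 11,11,11,11,11,3,3,3,3,3,3,3,3,3,3,3
r2: 0,1,2,3,4,55,66,77,88,99,110,121,132,143,154,165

steps = 6; useful = 58; efficiency = 58/96 = 29/48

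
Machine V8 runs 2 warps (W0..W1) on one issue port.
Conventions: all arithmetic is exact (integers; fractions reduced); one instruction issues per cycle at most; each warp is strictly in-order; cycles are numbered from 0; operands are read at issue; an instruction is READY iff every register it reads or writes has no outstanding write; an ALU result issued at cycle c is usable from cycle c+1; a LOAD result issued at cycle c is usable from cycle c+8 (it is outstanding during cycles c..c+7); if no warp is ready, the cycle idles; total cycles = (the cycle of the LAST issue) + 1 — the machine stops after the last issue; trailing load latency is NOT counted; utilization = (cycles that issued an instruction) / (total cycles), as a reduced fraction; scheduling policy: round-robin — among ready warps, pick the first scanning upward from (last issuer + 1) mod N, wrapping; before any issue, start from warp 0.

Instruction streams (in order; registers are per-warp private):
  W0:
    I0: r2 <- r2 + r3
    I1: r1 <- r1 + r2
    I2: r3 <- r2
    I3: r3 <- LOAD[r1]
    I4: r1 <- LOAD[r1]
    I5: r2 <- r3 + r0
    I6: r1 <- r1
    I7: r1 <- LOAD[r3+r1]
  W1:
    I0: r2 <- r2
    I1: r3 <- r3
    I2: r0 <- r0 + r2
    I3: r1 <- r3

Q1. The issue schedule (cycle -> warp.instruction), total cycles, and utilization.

cycle 0: W0.I0
cycle 1: W1.I0
cycle 2: W0.I1
cycle 3: W1.I1
cycle 4: W0.I2
cycle 5: W1.I2
cycle 6: W0.I3
cycle 7: W1.I3
cycle 8: W0.I4
cycle 9: idle
cycle 10: idle
cycle 11: idle
cycle 12: idle
cycle 13: idle
cycle 14: W0.I5
cycle 15: idle
cycle 16: W0.I6
cycle 17: W0.I7

Answer: 18 cycles, utilization 2/3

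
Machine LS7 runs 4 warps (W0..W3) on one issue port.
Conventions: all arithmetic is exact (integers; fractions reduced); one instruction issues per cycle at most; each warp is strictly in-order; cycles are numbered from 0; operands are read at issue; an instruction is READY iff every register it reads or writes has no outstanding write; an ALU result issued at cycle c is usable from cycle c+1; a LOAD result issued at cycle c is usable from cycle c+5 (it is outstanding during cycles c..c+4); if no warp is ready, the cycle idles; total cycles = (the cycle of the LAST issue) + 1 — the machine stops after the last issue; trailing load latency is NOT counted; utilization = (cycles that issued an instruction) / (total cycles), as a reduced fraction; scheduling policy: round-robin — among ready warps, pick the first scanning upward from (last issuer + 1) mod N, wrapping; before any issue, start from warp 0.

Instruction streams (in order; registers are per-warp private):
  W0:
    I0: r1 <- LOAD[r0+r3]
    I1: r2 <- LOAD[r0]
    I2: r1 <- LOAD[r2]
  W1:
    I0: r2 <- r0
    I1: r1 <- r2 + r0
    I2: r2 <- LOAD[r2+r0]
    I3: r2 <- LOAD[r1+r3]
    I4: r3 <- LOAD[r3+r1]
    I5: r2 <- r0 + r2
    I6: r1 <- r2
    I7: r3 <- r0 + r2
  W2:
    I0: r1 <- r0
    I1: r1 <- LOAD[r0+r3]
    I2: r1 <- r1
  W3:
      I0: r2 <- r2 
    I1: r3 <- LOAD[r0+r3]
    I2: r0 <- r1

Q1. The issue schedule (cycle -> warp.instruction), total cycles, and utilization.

cycle 0: W0.I0
cycle 1: W1.I0
cycle 2: W2.I0
cycle 3: W3.I0
cycle 4: W0.I1
cycle 5: W1.I1
cycle 6: W2.I1
cycle 7: W3.I1
cycle 8: W1.I2
cycle 9: W3.I2
cycle 10: W0.I2
cycle 11: W2.I2
cycle 12: idle
cycle 13: W1.I3
cycle 14: W1.I4
cycle 15: idle
cycle 16: idle
cycle 17: idle
cycle 18: W1.I5
cycle 19: W1.I6
cycle 20: W1.I7

Answer: 21 cycles, utilization 17/21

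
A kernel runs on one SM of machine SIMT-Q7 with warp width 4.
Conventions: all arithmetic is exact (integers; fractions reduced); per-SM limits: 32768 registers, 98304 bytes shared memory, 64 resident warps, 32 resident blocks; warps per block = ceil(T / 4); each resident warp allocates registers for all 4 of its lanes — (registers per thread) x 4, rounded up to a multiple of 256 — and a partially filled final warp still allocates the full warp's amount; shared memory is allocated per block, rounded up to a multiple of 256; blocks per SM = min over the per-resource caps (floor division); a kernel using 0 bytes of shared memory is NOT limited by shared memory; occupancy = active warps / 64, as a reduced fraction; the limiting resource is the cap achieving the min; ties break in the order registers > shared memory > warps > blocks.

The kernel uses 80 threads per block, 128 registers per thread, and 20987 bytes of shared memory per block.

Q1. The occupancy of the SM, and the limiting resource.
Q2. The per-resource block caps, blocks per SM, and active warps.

Answer: occupancy 15/16, limited by registers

registers: 3 blocks
shared memory: 4 blocks
warps: 3 blocks
blocks: 32 blocks

Answer: 3 blocks, 60 active warps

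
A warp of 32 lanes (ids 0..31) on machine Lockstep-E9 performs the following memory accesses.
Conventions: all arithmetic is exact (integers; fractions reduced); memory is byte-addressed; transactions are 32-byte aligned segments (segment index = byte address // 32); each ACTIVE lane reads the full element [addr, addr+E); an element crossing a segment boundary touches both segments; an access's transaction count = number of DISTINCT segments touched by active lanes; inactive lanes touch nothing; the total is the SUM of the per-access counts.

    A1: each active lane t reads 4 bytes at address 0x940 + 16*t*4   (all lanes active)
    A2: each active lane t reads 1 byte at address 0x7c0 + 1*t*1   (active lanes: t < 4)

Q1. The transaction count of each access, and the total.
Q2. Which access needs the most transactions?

A1: 32 transactions
A2: 1 transaction

Answer: 32,1; total 33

Answer: A1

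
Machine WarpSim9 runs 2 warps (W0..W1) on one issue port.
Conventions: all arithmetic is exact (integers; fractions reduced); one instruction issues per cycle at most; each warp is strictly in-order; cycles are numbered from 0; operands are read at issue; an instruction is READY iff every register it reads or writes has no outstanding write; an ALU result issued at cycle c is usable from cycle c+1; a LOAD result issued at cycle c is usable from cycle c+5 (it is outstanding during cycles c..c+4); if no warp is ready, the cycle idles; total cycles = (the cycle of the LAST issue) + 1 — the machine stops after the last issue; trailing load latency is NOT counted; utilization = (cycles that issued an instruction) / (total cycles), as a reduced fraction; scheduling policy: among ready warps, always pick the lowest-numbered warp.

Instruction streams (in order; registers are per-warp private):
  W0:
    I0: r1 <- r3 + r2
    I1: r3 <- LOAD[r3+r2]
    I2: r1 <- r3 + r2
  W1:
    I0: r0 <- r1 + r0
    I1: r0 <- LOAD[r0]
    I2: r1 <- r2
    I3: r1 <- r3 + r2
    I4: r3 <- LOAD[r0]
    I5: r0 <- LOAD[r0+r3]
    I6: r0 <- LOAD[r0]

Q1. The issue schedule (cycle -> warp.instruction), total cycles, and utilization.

cycle 0: W0.I0
cycle 1: W0.I1
cycle 2: W1.I0
cycle 3: W1.I1
cycle 4: W1.I2
cycle 5: W1.I3
cycle 6: W0.I2
cycle 7: idle
cycle 8: W1.I4
cycle 9: idle
cycle 10: idle
cycle 11: idle
cycle 12: idle
cycle 13: W1.I5
cycle 14: idle
cycle 15: idle
cycle 16: idle
cycle 17: idle
cycle 18: W1.I6

Answer: 19 cycles, utilization 10/19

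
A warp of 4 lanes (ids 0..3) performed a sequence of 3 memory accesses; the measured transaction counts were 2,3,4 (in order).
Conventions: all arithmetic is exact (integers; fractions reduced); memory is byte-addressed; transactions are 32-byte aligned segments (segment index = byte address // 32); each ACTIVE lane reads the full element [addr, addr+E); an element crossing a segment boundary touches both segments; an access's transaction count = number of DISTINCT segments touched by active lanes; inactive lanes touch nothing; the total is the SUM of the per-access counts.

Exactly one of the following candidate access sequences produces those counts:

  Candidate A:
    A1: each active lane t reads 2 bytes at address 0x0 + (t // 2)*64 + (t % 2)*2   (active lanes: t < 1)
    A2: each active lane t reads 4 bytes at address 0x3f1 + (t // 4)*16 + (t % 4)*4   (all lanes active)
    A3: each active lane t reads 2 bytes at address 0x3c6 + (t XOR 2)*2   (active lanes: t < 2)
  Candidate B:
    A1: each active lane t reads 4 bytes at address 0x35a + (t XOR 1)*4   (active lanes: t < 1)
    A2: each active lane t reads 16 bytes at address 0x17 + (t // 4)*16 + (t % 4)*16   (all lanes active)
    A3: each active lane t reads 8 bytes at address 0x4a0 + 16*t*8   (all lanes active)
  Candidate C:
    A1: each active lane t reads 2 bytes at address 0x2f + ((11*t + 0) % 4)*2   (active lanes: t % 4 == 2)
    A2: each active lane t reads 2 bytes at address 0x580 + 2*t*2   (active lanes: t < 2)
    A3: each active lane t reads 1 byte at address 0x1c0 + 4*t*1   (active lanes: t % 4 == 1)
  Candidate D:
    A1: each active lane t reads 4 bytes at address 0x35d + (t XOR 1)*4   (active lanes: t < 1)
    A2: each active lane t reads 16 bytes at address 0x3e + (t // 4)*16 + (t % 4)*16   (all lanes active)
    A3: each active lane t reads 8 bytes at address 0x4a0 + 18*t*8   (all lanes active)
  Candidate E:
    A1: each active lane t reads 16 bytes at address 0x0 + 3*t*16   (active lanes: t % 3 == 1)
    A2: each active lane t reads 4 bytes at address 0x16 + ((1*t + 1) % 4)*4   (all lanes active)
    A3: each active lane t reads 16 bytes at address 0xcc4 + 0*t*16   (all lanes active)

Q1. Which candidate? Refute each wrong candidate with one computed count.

A: A1 gives 1 transaction, not 2
C: A1 gives 1 transaction, not 2
D: A1 gives 1 transaction, not 2
E: A1 gives 1 transaction, not 2
B: all counts match (2,3,4)

Answer: B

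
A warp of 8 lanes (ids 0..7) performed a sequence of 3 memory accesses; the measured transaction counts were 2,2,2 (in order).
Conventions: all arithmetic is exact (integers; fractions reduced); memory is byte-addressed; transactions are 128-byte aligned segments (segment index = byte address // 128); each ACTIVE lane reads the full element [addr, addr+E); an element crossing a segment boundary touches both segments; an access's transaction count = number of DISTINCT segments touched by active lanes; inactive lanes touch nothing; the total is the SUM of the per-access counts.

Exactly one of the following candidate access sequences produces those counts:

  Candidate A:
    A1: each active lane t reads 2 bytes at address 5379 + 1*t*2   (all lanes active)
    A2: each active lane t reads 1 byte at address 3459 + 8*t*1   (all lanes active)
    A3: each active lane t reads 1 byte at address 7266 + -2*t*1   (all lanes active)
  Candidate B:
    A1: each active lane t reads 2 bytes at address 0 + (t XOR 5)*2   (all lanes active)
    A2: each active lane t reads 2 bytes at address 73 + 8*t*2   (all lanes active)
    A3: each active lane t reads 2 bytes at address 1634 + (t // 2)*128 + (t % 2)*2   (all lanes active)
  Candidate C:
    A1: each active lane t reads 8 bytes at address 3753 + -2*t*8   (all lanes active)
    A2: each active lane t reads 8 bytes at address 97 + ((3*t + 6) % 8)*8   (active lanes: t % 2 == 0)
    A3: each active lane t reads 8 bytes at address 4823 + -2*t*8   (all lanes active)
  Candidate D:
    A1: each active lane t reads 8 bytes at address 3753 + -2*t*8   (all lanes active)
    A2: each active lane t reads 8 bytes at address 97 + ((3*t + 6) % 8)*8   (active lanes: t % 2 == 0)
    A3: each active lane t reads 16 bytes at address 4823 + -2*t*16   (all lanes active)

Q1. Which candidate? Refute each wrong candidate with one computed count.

A: A1 gives 1 transaction, not 2
B: A1 gives 1 transaction, not 2
D: A3 gives 3 transactions, not 2
C: all counts match (2,2,2)

Answer: C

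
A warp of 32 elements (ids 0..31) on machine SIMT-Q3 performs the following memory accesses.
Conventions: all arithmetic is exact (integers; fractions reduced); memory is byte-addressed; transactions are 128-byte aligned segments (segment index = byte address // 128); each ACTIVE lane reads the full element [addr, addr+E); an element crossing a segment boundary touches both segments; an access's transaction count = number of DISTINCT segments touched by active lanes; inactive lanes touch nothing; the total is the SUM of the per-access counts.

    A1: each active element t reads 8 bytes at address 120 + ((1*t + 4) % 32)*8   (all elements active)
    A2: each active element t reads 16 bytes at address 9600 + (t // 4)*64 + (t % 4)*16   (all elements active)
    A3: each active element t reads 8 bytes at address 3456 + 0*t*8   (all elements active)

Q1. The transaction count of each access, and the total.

A1: 3 transactions
A2: 4 transactions
A3: 1 transaction

Answer: 3,4,1; total 8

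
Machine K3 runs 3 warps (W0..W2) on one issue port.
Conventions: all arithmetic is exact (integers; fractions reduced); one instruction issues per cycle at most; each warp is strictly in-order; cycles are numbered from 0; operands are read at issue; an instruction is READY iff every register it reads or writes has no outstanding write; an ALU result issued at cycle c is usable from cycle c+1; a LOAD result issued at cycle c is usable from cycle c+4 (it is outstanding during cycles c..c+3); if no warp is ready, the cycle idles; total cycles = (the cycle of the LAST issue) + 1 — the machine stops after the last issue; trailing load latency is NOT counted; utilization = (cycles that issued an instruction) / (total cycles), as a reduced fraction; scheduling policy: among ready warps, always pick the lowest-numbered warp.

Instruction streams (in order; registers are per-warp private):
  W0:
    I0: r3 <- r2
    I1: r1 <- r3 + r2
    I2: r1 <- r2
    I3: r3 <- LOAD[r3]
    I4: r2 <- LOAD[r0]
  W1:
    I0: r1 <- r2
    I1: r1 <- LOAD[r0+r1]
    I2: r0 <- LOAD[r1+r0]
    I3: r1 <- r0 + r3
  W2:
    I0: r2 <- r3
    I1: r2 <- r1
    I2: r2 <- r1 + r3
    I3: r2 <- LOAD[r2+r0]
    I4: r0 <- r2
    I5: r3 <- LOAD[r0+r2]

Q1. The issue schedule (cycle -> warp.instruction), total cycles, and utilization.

cycle 0: W0.I0
cycle 1: W0.I1
cycle 2: W0.I2
cycle 3: W0.I3
cycle 4: W0.I4
cycle 5: W1.I0
cycle 6: W1.I1
cycle 7: W2.I0
cycle 8: W2.I1
cycle 9: W2.I2
cycle 10: W1.I2
cycle 11: W2.I3
cycle 12: idle
cycle 13: idle
cycle 14: W1.I3
cycle 15: W2.I4
cycle 16: W2.I5

Answer: 17 cycles, utilization 15/17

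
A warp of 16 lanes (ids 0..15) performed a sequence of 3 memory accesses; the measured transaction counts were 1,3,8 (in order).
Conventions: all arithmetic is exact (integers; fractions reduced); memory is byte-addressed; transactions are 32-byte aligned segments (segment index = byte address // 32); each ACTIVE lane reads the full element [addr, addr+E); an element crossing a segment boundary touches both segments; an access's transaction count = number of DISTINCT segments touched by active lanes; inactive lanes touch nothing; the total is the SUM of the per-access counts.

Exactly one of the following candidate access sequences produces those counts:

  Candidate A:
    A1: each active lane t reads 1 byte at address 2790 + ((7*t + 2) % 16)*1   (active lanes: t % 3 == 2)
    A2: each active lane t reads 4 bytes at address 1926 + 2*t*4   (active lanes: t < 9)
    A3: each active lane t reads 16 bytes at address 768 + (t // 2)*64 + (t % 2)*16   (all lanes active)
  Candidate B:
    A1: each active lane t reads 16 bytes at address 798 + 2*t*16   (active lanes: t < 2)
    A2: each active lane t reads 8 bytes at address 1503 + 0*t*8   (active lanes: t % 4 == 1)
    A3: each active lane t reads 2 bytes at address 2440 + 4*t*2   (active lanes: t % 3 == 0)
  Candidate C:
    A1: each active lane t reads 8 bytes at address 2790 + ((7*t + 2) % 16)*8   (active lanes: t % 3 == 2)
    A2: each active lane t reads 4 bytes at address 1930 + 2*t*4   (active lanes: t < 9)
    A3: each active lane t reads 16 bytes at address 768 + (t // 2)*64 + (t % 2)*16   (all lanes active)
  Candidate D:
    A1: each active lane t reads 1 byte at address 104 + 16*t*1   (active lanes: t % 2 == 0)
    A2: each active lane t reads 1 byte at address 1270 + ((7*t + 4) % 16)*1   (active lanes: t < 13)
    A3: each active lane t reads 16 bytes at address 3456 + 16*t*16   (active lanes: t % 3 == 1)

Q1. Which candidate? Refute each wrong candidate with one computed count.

B: A1 gives 3 transactions, not 1
C: A1 gives 5 transactions, not 1
D: A1 gives 8 transactions, not 1
A: all counts match (1,3,8)

Answer: A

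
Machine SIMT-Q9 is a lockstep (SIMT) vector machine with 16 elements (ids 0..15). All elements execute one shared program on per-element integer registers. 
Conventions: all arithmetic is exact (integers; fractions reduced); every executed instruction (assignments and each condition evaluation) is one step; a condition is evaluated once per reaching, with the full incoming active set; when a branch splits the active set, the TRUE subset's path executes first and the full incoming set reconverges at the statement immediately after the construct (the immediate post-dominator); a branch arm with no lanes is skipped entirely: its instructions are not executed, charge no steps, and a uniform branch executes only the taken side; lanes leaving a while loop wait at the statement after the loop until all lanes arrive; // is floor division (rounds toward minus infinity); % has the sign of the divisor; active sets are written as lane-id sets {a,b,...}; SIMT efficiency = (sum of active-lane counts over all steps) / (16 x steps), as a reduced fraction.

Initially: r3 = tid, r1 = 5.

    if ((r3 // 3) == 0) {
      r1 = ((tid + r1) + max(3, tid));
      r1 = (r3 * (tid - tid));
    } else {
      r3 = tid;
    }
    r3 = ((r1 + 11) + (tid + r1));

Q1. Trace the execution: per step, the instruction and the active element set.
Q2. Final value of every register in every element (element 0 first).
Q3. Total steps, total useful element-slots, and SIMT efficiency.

step 0: eval ((r3 // 3) == 0)        {0,1,2,3,4,5,6,7,8,9,10,11,12,13,14,15}
step 1: r1 <- ((tid + r1) + max(3, tid)) {0,1,2}
step 2: r1 <- (r3 * (tid - tid))     {0,1,2}
step 3: r3 <- tid                    {3,4,5,6,7,8,9,10,11,12,13,14,15}
step 4: r3 <- ((r1 + 11) + (tid + r1)) {0,1,2,3,4,5,6,7,8,9,10,11,12,13,14,15}

Answer: 5 steps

r3: 11,12,13,24,25,26,27,28,29,30,31,32,33,34,35,36
r1: 0,0,0,5,5,5,5,5,5,5,5,5,5,5,5,5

steps = 5; useful = 51; efficiency = 51/80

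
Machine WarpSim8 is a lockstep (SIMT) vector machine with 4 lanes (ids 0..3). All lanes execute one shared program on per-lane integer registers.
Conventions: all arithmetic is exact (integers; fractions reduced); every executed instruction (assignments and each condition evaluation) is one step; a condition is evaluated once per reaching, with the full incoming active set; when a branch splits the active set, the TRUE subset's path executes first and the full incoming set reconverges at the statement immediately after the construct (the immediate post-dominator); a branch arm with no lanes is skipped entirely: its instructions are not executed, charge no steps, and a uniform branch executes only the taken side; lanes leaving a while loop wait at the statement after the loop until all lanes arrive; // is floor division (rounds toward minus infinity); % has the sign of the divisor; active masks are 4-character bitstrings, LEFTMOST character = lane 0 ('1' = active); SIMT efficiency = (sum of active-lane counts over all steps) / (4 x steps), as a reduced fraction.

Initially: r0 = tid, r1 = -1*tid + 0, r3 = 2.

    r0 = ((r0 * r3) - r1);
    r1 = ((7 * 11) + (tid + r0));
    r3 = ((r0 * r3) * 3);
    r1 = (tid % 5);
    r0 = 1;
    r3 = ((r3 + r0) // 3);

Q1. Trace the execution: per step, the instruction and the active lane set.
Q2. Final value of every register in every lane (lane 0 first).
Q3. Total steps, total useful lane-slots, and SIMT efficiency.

step 0: r0 <- ((r0 * r3) - r1)       1111
step 1: r1 <- ((7 * 11) + (tid + r0)) 1111
step 2: r3 <- ((r0 * r3) * 3)        1111
step 3: r1 <- (tid % 5)              1111
step 4: r0 <- 1                      1111
step 5: r3 <- ((r3 + r0) // 3)       1111

Answer: 6 steps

r0: 1,1,1,1
r1: 0,1,2,3
r3: 0,6,12,18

steps = 6; useful = 24; efficiency = 24/24 = 1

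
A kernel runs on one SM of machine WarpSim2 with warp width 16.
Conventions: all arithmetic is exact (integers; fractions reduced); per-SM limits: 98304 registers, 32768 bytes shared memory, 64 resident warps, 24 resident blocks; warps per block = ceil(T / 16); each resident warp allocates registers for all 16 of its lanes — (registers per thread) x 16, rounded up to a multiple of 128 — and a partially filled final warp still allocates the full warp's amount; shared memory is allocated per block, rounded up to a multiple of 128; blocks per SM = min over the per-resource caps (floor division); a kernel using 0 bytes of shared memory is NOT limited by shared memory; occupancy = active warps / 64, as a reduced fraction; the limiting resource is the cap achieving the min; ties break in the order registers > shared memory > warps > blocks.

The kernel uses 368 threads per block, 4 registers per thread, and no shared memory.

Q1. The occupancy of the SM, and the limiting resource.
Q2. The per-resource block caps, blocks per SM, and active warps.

Answer: occupancy 23/32, limited by warps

registers: 33 blocks
shared memory: no limit (kernel uses none)
warps: 2 blocks
blocks: 24 blocks

Answer: 2 blocks, 46 active warps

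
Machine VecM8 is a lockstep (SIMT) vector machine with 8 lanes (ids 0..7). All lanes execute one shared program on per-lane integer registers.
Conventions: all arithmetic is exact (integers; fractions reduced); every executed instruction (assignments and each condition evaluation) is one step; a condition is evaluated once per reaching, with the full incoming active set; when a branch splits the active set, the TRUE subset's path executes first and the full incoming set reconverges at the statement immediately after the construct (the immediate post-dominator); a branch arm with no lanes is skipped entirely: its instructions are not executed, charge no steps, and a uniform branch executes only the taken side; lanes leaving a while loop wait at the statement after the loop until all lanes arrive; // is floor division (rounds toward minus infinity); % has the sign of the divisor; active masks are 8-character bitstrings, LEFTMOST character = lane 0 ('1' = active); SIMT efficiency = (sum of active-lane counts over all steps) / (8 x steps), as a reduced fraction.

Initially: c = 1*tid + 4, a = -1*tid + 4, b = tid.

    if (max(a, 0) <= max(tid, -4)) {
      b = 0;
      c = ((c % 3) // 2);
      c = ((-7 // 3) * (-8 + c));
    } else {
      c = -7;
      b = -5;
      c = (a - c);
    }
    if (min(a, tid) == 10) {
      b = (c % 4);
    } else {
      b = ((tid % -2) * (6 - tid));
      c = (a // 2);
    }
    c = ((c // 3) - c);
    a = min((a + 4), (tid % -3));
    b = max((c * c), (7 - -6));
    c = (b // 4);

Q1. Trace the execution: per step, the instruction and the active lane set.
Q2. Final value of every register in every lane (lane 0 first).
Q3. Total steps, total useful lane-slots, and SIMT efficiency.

step 0: eval (max(a, 0) <= max(tid, -4)) 11111111
step 1: b <- 0                       00111111
step 2: c <- ((c % 3) // 2)          00111111
step 3: c <- ((-7 // 3) * (-8 + c))  00111111
step 4: c <- -7                      11000000
step 5: b <- -5                      11000000
step 6: c <- (a - c)                 11000000
step 7: eval (min(a, tid) == 10)     11111111
step 8: b <- ((tid % -2) * (6 - tid)) 11111111
step 9: c <- (a // 2)                11111111
step 10: c <- ((c // 3) - c)          11111111
step 11: a <- min((a + 4), (tid % -3)) 11111111
step 12: b <- max((c * c), (7 - -6))  11111111
step 13: c <- (b // 4)                11111111

Answer: 14 steps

c: 3,3,3,3,3,3,3,3
a: 0,-2,-1,0,-2,-1,0,-2
b: 13,13,13,13,13,13,13,13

steps = 14; useful = 88; efficiency = 88/112 = 11/14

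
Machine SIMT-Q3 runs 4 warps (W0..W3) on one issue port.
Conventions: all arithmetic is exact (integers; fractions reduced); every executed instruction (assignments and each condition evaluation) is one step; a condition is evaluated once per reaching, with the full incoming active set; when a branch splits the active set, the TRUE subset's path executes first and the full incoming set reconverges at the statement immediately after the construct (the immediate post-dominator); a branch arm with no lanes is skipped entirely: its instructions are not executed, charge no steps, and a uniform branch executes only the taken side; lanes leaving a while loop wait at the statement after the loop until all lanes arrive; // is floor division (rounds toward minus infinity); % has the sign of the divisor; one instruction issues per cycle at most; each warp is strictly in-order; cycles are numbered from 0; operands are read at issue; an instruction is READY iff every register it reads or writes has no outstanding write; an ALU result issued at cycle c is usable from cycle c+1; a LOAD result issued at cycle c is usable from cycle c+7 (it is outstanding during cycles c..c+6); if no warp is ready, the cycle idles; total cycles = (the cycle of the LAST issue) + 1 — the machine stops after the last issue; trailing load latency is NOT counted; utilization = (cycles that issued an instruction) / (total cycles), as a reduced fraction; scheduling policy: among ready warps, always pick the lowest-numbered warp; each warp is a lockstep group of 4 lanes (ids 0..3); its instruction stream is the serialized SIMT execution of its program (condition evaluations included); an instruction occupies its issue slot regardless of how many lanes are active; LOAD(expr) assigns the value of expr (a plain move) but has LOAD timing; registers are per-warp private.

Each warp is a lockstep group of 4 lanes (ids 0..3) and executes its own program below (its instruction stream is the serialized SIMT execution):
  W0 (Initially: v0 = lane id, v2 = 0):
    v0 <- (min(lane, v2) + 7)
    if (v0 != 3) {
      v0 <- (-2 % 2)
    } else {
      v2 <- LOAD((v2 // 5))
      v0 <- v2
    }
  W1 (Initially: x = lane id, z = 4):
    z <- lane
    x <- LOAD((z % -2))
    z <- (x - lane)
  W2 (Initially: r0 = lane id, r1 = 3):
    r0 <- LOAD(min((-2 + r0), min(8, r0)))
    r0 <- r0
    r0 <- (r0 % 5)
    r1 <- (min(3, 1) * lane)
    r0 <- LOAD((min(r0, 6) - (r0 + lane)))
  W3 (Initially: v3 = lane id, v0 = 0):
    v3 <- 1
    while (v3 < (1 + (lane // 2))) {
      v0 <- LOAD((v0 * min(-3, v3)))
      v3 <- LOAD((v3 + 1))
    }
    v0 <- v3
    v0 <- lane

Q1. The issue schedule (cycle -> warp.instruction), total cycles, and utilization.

cycle 0: W0.I0
cycle 1: W0.I1
cycle 2: W0.I2
cycle 3: W1.I0
cycle 4: W1.I1
cycle 5: W2.I0
cycle 6: W3.I0
cycle 7: W3.I1
cycle 8: W3.I2
cycle 9: W3.I3
cycle 10: idle
cycle 11: W1.I2
cycle 12: W2.I1
cycle 13: W2.I2
cycle 14: W2.I3
cycle 15: W2.I4
cycle 16: W3.I4
cycle 17: W3.I5
cycle 18: W3.I6

Answer: 19 cycles, utilization 18/19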